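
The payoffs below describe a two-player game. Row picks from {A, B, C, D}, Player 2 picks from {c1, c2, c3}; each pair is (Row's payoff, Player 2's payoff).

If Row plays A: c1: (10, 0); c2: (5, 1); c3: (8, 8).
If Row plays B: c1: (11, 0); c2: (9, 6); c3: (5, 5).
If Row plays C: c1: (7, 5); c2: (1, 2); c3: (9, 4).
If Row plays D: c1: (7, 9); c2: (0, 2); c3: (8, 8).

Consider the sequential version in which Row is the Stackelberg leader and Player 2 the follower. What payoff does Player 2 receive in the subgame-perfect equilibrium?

6

Solve by backward induction (Row leads).
- A → Player 2 plays c3 (best of 0, 1, 8); Row gets 8.
- B → Player 2 plays c2 (best of 0, 6, 5); Row gets 9.
- C → Player 2 plays c1 (best of 5, 2, 4); Row gets 7.
- D → Player 2 plays c1 (best of 9, 2, 8); Row gets 7.
Among 8, 9, 7, 7, the best is 9 at B. Subgame-perfect outcome: (B, c2) with payoffs (9, 6).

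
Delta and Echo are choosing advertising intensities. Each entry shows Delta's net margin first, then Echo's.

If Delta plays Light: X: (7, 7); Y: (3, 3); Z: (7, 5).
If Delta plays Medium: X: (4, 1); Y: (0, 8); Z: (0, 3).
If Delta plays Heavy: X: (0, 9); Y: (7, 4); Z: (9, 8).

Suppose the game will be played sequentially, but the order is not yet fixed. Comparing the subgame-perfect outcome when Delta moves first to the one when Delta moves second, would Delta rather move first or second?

second

If Delta leads: Echo's best replies are Light→X, Medium→Y, Heavy→X; Delta's induced payoffs 7, 0, 0; outcome (Light, X), payoffs (7, 7).
If Echo leads: Delta's best replies are X→Light, Y→Heavy, Z→Heavy; Echo's induced payoffs 7, 4, 8; outcome (Heavy, Z), payoffs (9, 8).
Delta gets 7 moving first and 9 moving second, so Delta prefers to move second.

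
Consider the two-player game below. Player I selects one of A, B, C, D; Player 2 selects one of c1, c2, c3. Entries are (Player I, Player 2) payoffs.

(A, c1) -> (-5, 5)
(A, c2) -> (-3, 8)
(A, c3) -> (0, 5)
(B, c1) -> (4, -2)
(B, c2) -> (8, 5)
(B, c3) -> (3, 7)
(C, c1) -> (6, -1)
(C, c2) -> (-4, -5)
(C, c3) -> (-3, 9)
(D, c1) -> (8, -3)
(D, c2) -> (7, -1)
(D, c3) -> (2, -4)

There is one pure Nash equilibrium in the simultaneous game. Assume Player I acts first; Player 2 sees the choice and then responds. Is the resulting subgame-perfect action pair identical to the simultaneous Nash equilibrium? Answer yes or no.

Solve by backward induction (Player I leads).
- A: BR = c2, leader payoff -3.
- B: BR = c3, leader payoff 3.
- C: BR = c3, leader payoff -3.
- D: BR = c2, leader payoff 7.
Player I's induced payoffs are -3, 3, -3, 7, so Player I commits to D. Subgame-perfect outcome: (D, c2) with payoffs (7, -1).
Now find the simultaneous Nash equilibrium.
Player I's best replies: c1→D; c2→B; c3→B.
Player 2's best replies: A→c2; B→c3; C→c3; D→c2.
The unique mutual best reply is (B, c3), giving (3, 7).
Sequential outcome (D, c2) differs from the Nash profile (B, c3).

no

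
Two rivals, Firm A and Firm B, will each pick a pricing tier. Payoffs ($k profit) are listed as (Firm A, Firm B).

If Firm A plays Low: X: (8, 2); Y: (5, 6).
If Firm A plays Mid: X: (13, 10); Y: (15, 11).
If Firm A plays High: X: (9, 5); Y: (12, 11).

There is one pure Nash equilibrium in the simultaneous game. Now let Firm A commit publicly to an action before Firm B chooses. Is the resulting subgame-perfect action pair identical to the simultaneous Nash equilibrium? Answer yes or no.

yes

Work backward from Firm B's decision.
- Low: Firm B compares 2, 6 and picks Y; Firm A would get 5.
- Mid: Firm B compares 10, 11 and picks Y; Firm A would get 15.
- High: Firm B compares 5, 11 and picks Y; Firm A would get 12.
Among 5, 15, 12, the best is 15 at Mid. Subgame-perfect outcome: (Mid, Y) with payoffs (15, 11).
Now find the simultaneous Nash equilibrium.
Firm A's best replies: X→Mid; Y→Mid.
Firm B's best replies: Low→Y; Mid→Y; High→Y.
Only (Mid, Y) has each player best-responding; Nash payoffs (15, 11).
Sequential outcome (Mid, Y) coincides with the Nash profile (Mid, Y).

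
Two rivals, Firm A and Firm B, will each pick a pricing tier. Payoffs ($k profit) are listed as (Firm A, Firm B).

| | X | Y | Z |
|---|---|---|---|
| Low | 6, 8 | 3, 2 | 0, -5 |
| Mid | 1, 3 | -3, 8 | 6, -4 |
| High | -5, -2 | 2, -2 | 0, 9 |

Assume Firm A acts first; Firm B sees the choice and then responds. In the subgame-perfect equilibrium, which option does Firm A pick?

Low

Backward induction with Firm A moving first.
- Low: Firm B compares 8, 2, -5 and picks X; Firm A would get 6.
- Mid: Firm B compares 3, 8, -4 and picks Y; Firm A would get -3.
- High: Firm B compares -2, -2, 9 and picks Z; Firm A would get 0.
Firm A's induced payoffs are 6, -3, 0, so Firm A commits to Low. Subgame-perfect outcome: (Low, X) with payoffs (6, 8).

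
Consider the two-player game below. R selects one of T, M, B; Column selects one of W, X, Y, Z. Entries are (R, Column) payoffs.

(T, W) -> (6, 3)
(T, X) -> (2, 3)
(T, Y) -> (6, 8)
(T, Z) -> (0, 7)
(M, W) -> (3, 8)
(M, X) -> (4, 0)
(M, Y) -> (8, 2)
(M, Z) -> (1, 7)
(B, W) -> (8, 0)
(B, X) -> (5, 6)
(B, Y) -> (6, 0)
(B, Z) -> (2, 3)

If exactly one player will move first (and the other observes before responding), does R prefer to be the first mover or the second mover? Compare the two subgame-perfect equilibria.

first

If R leads: Column's best replies are T→Y, M→W, B→X; R's induced payoffs 6, 3, 5; outcome (T, Y), payoffs (6, 8).
If Column leads: R's best replies are W→B, X→B, Y→M, Z→B; Column's induced payoffs 0, 6, 2, 3; outcome (B, X), payoffs (5, 6).
R gets 6 moving first and 5 moving second, so R prefers to move first.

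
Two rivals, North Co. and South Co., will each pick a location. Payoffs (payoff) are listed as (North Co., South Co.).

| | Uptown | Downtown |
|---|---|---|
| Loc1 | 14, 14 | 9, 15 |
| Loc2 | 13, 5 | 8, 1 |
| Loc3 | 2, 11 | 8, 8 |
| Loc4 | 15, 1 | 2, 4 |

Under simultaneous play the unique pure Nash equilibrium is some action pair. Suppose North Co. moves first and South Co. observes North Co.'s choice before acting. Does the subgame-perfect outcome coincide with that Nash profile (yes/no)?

no

South Co. best-responds to each possible North Co. move:
- Loc1 → South Co. plays Downtown (best of 14, 15); North Co. gets 9.
- Loc2 → South Co. plays Uptown (best of 5, 1); North Co. gets 13.
- Loc3 → South Co. plays Uptown (best of 11, 8); North Co. gets 2.
- Loc4 → South Co. plays Downtown (best of 1, 4); North Co. gets 2.
Maximizing over 9, 13, 2, 2, North Co. chooses Loc2. Subgame-perfect outcome: (Loc2, Uptown) with payoffs (13, 5).
For the simultaneous game, intersect best replies.
North Co.'s best replies: Uptown→Loc4; Downtown→Loc1.
South Co.'s best replies: Loc1→Downtown; Loc2→Uptown; Loc3→Uptown; Loc4→Downtown.
The unique mutual best reply is (Loc1, Downtown), giving (9, 15).
Sequential outcome (Loc2, Uptown) differs from the Nash profile (Loc1, Downtown).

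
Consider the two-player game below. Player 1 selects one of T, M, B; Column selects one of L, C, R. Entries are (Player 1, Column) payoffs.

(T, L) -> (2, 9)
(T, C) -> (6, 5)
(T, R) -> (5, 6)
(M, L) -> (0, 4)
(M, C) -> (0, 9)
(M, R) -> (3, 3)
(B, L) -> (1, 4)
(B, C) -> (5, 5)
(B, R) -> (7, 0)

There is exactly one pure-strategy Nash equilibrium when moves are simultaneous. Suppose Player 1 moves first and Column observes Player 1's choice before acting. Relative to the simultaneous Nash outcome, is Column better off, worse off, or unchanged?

worse off

Work backward from Column's decision.
- T: BR = L, leader payoff 2.
- M: BR = C, leader payoff 0.
- B: BR = C, leader payoff 5.
Among 2, 0, 5, the best is 5 at B. Subgame-perfect outcome: (B, C) with payoffs (5, 5).
For the simultaneous game, intersect best replies.
Player 1's best replies: L→T; C→T; R→B.
Column's best replies: T→L; M→C; B→C.
Only (T, L) has each player best-responding; Nash payoffs (2, 9).
Column earns 5 sequentially versus 9 at the Nash outcome: worse off.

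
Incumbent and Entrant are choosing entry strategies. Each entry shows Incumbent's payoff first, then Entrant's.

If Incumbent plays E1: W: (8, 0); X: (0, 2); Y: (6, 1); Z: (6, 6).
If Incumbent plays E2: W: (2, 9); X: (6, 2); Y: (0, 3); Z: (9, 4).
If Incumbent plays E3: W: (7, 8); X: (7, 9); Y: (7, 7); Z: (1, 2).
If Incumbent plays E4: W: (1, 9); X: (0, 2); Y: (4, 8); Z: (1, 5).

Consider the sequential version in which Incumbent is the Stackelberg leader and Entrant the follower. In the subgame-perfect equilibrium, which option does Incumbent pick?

Entrant best-responds to each possible Incumbent move:
- E1: BR = Z, leader payoff 6.
- E2: BR = W, leader payoff 2.
- E3: BR = X, leader payoff 7.
- E4: BR = W, leader payoff 1.
Among 6, 2, 7, 1, the best is 7 at E3. Subgame-perfect outcome: (E3, X) with payoffs (7, 9).

E3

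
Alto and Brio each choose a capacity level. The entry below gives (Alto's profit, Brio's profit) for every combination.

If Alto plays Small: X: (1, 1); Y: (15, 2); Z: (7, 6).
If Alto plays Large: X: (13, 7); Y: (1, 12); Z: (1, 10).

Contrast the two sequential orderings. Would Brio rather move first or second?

If Alto leads: Brio's best replies are Small→Z, Large→Y; Alto's induced payoffs 7, 1; outcome (Small, Z), payoffs (7, 6).
If Brio leads: Alto's best replies are X→Large, Y→Small, Z→Small; Brio's induced payoffs 7, 2, 6; outcome (Large, X), payoffs (13, 7).
Brio gets 7 moving first and 6 moving second, so Brio prefers to move first.

first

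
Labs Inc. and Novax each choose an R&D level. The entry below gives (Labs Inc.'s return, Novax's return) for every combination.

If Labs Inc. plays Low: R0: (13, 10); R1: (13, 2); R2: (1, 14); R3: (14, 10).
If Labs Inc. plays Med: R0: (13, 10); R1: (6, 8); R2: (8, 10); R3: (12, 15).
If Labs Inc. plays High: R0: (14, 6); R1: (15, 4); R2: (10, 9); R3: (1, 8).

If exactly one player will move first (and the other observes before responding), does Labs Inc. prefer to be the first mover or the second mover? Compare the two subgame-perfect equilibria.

If Labs Inc. leads: Novax's best replies are Low→R2, Med→R3, High→R2; Labs Inc.'s induced payoffs 1, 12, 10; outcome (Med, R3), payoffs (12, 15).
If Novax leads: Labs Inc.'s best replies are R0→High, R1→High, R2→High, R3→Low; Novax's induced payoffs 6, 4, 9, 10; outcome (Low, R3), payoffs (14, 10).
Labs Inc. gets 12 moving first and 14 moving second, so Labs Inc. prefers to move second.

second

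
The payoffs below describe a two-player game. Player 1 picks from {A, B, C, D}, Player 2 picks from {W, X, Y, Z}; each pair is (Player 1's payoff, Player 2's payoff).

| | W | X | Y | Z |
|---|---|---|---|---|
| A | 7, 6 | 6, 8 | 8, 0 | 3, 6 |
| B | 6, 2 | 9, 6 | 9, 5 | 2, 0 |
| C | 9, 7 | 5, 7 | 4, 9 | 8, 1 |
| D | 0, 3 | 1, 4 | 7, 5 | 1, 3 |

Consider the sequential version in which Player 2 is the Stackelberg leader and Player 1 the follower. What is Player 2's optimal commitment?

Player 1 best-responds to each possible Player 2 move:
- W → Player 1 plays C (best of 7, 6, 9, 0); Player 2 gets 7.
- X → Player 1 plays B (best of 6, 9, 5, 1); Player 2 gets 6.
- Y → Player 1 plays B (best of 8, 9, 4, 7); Player 2 gets 5.
- Z → Player 1 plays C (best of 3, 2, 8, 1); Player 2 gets 1.
Maximizing over 7, 6, 5, 1, Player 2 chooses W. Subgame-perfect outcome: (C, W) with payoffs (9, 7).

W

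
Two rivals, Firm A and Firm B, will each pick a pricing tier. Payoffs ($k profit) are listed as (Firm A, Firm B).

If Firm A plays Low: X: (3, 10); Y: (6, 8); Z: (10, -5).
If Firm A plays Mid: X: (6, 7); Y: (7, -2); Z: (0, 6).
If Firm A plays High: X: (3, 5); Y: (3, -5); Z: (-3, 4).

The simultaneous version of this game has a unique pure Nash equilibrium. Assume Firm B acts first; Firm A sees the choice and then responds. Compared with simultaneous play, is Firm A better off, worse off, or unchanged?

unchanged

Backward induction with Firm B moving first.
- X → Firm A plays Mid (best of 3, 6, 3); Firm B gets 7.
- Y → Firm A plays Mid (best of 6, 7, 3); Firm B gets -2.
- Z → Firm A plays Low (best of 10, 0, -3); Firm B gets -5.
Among 7, -2, -5, the best is 7 at X. Subgame-perfect outcome: (Mid, X) with payoffs (6, 7).
Under simultaneous play:
Firm A's best replies: X→Mid; Y→Mid; Z→Low.
Firm B's best replies: Low→X; Mid→X; High→X.
The unique mutual best reply is (Mid, X), giving (6, 7).
Firm A earns 6 sequentially versus 6 at the Nash outcome: unchanged.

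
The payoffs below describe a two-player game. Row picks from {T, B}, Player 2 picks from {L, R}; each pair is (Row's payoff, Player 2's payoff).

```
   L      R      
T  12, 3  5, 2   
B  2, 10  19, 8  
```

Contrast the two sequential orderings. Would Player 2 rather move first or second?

first

If Row leads: Player 2's best replies are T→L, B→L; Row's induced payoffs 12, 2; outcome (T, L), payoffs (12, 3).
If Player 2 leads: Row's best replies are L→T, R→B; Player 2's induced payoffs 3, 8; outcome (B, R), payoffs (19, 8).
Player 2 gets 8 moving first and 3 moving second, so Player 2 prefers to move first.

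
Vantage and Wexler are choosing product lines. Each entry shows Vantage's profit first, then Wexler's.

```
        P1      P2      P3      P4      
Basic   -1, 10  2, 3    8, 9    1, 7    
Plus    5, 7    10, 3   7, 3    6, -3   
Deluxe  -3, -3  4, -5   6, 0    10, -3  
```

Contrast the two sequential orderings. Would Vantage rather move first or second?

second

If Vantage leads: Wexler's best replies are Basic→P1, Plus→P1, Deluxe→P3; Vantage's induced payoffs -1, 5, 6; outcome (Deluxe, P3), payoffs (6, 0).
If Wexler leads: Vantage's best replies are P1→Plus, P2→Plus, P3→Basic, P4→Deluxe; Wexler's induced payoffs 7, 3, 9, -3; outcome (Basic, P3), payoffs (8, 9).
Vantage gets 6 moving first and 8 moving second, so Vantage prefers to move second.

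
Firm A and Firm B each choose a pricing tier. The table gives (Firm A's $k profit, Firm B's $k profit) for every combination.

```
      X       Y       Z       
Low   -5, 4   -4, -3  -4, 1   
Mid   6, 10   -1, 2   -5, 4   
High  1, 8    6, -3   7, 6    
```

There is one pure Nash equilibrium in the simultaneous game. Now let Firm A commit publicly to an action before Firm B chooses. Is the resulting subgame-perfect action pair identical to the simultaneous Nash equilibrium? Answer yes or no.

yes

Solve by backward induction (Firm A leads).
- Low → Firm B plays X (best of 4, -3, 1); Firm A gets -5.
- Mid → Firm B plays X (best of 10, 2, 4); Firm A gets 6.
- High → Firm B plays X (best of 8, -3, 6); Firm A gets 1.
Maximizing over -5, 6, 1, Firm A chooses Mid. Subgame-perfect outcome: (Mid, X) with payoffs (6, 10).
Now find the simultaneous Nash equilibrium.
Firm A's best replies: X→Mid; Y→High; Z→High.
Firm B's best replies: Low→X; Mid→X; High→X.
Only (Mid, X) has each player best-responding; Nash payoffs (6, 10).
Sequential outcome (Mid, X) coincides with the Nash profile (Mid, X).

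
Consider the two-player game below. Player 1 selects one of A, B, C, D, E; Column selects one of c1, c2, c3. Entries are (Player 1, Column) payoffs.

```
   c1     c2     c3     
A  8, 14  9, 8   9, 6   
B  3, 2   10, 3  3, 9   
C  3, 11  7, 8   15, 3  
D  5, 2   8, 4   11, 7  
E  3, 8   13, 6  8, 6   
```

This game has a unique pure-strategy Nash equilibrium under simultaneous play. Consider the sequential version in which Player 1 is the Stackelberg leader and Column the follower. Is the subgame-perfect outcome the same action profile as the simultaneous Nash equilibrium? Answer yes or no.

no

Solve by backward induction (Player 1 leads).
- A → Column plays c1 (best of 14, 8, 6); Player 1 gets 8.
- B → Column plays c3 (best of 2, 3, 9); Player 1 gets 3.
- C → Column plays c1 (best of 11, 8, 3); Player 1 gets 3.
- D → Column plays c3 (best of 2, 4, 7); Player 1 gets 11.
- E → Column plays c1 (best of 8, 6, 6); Player 1 gets 3.
Maximizing over 8, 3, 3, 11, 3, Player 1 chooses D. Subgame-perfect outcome: (D, c3) with payoffs (11, 7).
Under simultaneous play:
Player 1's best replies: c1→A; c2→E; c3→C.
Column's best replies: A→c1; B→c3; C→c1; D→c3; E→c1.
Only (A, c1) has each player best-responding; Nash payoffs (8, 14).
Sequential outcome (D, c3) differs from the Nash profile (A, c1).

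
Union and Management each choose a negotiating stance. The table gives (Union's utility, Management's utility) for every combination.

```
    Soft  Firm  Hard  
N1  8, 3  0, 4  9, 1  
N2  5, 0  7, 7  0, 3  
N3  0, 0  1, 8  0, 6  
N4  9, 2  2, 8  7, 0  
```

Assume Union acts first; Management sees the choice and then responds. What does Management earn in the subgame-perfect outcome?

Backward induction with Union moving first.
- N1 → Management plays Firm (best of 3, 4, 1); Union gets 0.
- N2 → Management plays Firm (best of 0, 7, 3); Union gets 7.
- N3 → Management plays Firm (best of 0, 8, 6); Union gets 1.
- N4 → Management plays Firm (best of 2, 8, 0); Union gets 2.
Union's induced payoffs are 0, 7, 1, 2, so Union commits to N2. Subgame-perfect outcome: (N2, Firm) with payoffs (7, 7).

7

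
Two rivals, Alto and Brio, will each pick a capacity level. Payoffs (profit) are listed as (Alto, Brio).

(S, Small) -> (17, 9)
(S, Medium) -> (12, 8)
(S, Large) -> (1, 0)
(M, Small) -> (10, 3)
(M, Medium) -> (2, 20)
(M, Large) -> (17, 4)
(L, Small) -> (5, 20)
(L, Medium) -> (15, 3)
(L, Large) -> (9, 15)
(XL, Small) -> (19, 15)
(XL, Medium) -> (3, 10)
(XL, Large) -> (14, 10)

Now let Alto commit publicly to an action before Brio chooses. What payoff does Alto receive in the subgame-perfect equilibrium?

Work backward from Brio's decision.
- S → Brio plays Small (best of 9, 8, 0); Alto gets 17.
- M → Brio plays Medium (best of 3, 20, 4); Alto gets 2.
- L → Brio plays Small (best of 20, 3, 15); Alto gets 5.
- XL → Brio plays Small (best of 15, 10, 10); Alto gets 19.
Among 17, 2, 5, 19, the best is 19 at XL. Subgame-perfect outcome: (XL, Small) with payoffs (19, 15).

19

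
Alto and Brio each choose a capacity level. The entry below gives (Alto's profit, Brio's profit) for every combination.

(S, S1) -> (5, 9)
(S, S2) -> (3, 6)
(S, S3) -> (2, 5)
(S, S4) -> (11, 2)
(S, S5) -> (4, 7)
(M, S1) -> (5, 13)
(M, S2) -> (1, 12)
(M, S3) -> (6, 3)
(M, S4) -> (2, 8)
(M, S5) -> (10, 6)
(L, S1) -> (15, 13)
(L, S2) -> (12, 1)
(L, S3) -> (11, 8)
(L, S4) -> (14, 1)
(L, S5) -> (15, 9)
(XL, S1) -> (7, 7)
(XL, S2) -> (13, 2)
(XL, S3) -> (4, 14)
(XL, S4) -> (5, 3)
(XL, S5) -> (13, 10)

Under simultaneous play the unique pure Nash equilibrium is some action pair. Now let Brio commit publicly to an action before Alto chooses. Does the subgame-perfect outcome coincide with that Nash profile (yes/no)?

Backward induction with Brio moving first.
- S1: BR = L, leader payoff 13.
- S2: BR = XL, leader payoff 2.
- S3: BR = L, leader payoff 8.
- S4: BR = L, leader payoff 1.
- S5: BR = L, leader payoff 9.
Among 13, 2, 8, 1, 9, the best is 13 at S1. Subgame-perfect outcome: (L, S1) with payoffs (15, 13).
Under simultaneous play:
Alto's best replies: S1→L; S2→XL; S3→L; S4→L; S5→L.
Brio's best replies: S→S1; M→S1; L→S1; XL→S3.
The unique mutual best reply is (L, S1), giving (15, 13).
Sequential outcome (L, S1) coincides with the Nash profile (L, S1).

yes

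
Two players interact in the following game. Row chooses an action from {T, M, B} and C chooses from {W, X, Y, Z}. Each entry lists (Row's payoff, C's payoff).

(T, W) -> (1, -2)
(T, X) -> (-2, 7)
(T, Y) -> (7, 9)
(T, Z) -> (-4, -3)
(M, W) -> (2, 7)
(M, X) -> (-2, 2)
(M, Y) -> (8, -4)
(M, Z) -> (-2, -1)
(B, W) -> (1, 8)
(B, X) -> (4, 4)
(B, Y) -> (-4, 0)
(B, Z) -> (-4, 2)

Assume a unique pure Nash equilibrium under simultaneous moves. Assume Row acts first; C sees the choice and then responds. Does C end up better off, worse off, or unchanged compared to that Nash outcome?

better off

C best-responds to each possible Row move:
- T → C plays Y (best of -2, 7, 9, -3); Row gets 7.
- M → C plays W (best of 7, 2, -4, -1); Row gets 2.
- B → C plays W (best of 8, 4, 0, 2); Row gets 1.
Maximizing over 7, 2, 1, Row chooses T. Subgame-perfect outcome: (T, Y) with payoffs (7, 9).
Under simultaneous play:
Row's best replies: W→M; X→B; Y→M; Z→M.
C's best replies: T→Y; M→W; B→W.
The unique mutual best reply is (M, W), giving (2, 7).
C earns 9 sequentially versus 7 at the Nash outcome: better off.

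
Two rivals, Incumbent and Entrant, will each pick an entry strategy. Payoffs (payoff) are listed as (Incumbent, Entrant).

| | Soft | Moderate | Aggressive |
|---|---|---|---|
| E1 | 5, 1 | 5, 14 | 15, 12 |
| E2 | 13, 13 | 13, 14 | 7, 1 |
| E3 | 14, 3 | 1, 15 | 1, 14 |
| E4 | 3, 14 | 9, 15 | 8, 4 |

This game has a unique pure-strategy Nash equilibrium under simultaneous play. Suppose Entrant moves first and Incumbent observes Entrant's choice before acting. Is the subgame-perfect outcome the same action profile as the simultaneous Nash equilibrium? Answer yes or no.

Incumbent best-responds to each possible Entrant move:
- Soft: BR = E3, leader payoff 3.
- Moderate: BR = E2, leader payoff 14.
- Aggressive: BR = E1, leader payoff 12.
Maximizing over 3, 14, 12, Entrant chooses Moderate. Subgame-perfect outcome: (E2, Moderate) with payoffs (13, 14).
For the simultaneous game, intersect best replies.
Incumbent's best replies: Soft→E3; Moderate→E2; Aggressive→E1.
Entrant's best replies: E1→Moderate; E2→Moderate; E3→Moderate; E4→Moderate.
Only (E2, Moderate) has each player best-responding; Nash payoffs (13, 14).
Sequential outcome (E2, Moderate) coincides with the Nash profile (E2, Moderate).

yes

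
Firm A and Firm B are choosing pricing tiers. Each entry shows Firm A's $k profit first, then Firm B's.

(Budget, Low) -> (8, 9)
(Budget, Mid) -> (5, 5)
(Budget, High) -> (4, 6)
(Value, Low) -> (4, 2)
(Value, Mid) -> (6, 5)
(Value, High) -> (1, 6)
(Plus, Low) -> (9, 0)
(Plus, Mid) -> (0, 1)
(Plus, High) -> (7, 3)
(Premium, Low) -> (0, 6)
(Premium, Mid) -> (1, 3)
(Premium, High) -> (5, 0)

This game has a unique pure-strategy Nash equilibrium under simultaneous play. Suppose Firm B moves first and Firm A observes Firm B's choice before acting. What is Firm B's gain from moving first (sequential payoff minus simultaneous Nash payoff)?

2

Firm A best-responds to each possible Firm B move:
- Low → Firm A plays Plus (best of 8, 4, 9, 0); Firm B gets 0.
- Mid → Firm A plays Value (best of 5, 6, 0, 1); Firm B gets 5.
- High → Firm A plays Plus (best of 4, 1, 7, 5); Firm B gets 3.
Among 0, 5, 3, the best is 5 at Mid. Subgame-perfect outcome: (Value, Mid) with payoffs (6, 5).
For the simultaneous game, intersect best replies.
Firm A's best replies: Low→Plus; Mid→Value; High→Plus.
Firm B's best replies: Budget→Low; Value→High; Plus→High; Premium→Low.
Only (Plus, High) has each player best-responding; Nash payoffs (7, 3).
Firm B's commitment gain: 5 − 3 = 2.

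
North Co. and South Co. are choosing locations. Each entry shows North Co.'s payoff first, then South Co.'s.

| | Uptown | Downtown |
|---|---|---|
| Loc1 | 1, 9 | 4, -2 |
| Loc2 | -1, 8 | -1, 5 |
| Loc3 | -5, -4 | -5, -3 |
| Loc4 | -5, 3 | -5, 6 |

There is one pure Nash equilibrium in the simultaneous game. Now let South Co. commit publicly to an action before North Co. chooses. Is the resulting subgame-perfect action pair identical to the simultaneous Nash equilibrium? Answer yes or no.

Solve by backward induction (South Co. leads).
- Uptown: North Co. compares 1, -1, -5, -5 and picks Loc1; South Co. would get 9.
- Downtown: North Co. compares 4, -1, -5, -5 and picks Loc1; South Co. would get -2.
Among 9, -2, the best is 9 at Uptown. Subgame-perfect outcome: (Loc1, Uptown) with payoffs (1, 9).
For the simultaneous game, intersect best replies.
North Co.'s best replies: Uptown→Loc1; Downtown→Loc1.
South Co.'s best replies: Loc1→Uptown; Loc2→Uptown; Loc3→Downtown; Loc4→Downtown.
The unique mutual best reply is (Loc1, Uptown), giving (1, 9).
Sequential outcome (Loc1, Uptown) coincides with the Nash profile (Loc1, Uptown).

yes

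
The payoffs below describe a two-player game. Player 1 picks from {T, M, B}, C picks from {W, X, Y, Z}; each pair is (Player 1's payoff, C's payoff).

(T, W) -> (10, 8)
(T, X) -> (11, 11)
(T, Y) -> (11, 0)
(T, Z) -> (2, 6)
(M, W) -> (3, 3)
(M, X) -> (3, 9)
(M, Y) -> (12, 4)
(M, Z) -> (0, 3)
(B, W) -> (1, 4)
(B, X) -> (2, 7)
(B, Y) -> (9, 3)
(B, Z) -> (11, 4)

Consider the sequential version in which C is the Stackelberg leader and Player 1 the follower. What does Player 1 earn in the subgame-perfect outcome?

11

Backward induction with C moving first.
- W → Player 1 plays T (best of 10, 3, 1); C gets 8.
- X → Player 1 plays T (best of 11, 3, 2); C gets 11.
- Y → Player 1 plays M (best of 11, 12, 9); C gets 4.
- Z → Player 1 plays B (best of 2, 0, 11); C gets 4.
Among 8, 11, 4, 4, the best is 11 at X. Subgame-perfect outcome: (T, X) with payoffs (11, 11).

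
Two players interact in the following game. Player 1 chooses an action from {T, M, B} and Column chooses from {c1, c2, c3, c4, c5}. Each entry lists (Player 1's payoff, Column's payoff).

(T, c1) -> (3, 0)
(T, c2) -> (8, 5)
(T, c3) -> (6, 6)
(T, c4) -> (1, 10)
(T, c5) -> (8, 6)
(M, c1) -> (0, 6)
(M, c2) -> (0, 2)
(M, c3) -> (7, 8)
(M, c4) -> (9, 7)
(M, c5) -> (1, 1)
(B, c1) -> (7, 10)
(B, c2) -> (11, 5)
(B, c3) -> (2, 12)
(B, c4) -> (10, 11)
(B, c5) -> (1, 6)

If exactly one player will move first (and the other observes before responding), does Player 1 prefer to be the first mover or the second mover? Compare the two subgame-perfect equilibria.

second

If Player 1 leads: Column's best replies are T→c4, M→c3, B→c3; Player 1's induced payoffs 1, 7, 2; outcome (M, c3), payoffs (7, 8).
If Column leads: Player 1's best replies are c1→B, c2→B, c3→M, c4→B, c5→T; Column's induced payoffs 10, 5, 8, 11, 6; outcome (B, c4), payoffs (10, 11).
Player 1 gets 7 moving first and 10 moving second, so Player 1 prefers to move second.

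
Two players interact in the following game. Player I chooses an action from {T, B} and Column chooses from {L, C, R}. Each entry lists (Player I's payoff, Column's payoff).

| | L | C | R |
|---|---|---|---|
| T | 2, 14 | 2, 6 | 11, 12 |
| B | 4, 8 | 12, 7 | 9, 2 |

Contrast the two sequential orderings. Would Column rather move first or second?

first

If Player I leads: Column's best replies are T→L, B→L; Player I's induced payoffs 2, 4; outcome (B, L), payoffs (4, 8).
If Column leads: Player I's best replies are L→B, C→B, R→T; Column's induced payoffs 8, 7, 12; outcome (T, R), payoffs (11, 12).
Column gets 12 moving first and 8 moving second, so Column prefers to move first.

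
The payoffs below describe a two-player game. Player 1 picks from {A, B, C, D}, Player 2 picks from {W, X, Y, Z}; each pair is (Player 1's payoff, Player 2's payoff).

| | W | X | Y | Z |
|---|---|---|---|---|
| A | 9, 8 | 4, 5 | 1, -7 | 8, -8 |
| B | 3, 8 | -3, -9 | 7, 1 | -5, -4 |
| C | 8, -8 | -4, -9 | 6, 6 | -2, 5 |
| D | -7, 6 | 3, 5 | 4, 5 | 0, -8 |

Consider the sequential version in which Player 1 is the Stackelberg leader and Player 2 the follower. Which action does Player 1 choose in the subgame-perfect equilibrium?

Player 2 best-responds to each possible Player 1 move:
- A → Player 2 plays W (best of 8, 5, -7, -8); Player 1 gets 9.
- B → Player 2 plays W (best of 8, -9, 1, -4); Player 1 gets 3.
- C → Player 2 plays Y (best of -8, -9, 6, 5); Player 1 gets 6.
- D → Player 2 plays W (best of 6, 5, 5, -8); Player 1 gets -7.
Player 1's induced payoffs are 9, 3, 6, -7, so Player 1 commits to A. Subgame-perfect outcome: (A, W) with payoffs (9, 8).

A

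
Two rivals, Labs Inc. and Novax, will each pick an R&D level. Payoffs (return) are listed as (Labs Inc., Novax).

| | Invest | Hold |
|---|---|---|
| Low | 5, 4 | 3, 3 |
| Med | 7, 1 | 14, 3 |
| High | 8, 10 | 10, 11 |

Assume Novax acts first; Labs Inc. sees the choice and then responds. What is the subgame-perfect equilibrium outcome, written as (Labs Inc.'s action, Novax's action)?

(High, Invest)

Backward induction with Novax moving first.
- Invest: Labs Inc. compares 5, 7, 8 and picks High; Novax would get 10.
- Hold: Labs Inc. compares 3, 14, 10 and picks Med; Novax would get 3.
Novax's induced payoffs are 10, 3, so Novax commits to Invest. Subgame-perfect outcome: (High, Invest) with payoffs (8, 10).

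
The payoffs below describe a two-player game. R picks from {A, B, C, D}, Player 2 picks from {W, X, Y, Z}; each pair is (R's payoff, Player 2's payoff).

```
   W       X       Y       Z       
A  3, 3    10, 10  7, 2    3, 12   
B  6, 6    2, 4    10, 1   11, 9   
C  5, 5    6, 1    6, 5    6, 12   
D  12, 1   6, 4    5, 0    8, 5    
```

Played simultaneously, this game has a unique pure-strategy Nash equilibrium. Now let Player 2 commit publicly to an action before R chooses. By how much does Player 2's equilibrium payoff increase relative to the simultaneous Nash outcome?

1

Solve by backward induction (Player 2 leads).
- W → R plays D (best of 3, 6, 5, 12); Player 2 gets 1.
- X → R plays A (best of 10, 2, 6, 6); Player 2 gets 10.
- Y → R plays B (best of 7, 10, 6, 5); Player 2 gets 1.
- Z → R plays B (best of 3, 11, 6, 8); Player 2 gets 9.
Among 1, 10, 1, 9, the best is 10 at X. Subgame-perfect outcome: (A, X) with payoffs (10, 10).
Now find the simultaneous Nash equilibrium.
R's best replies: W→D; X→A; Y→B; Z→B.
Player 2's best replies: A→Z; B→Z; C→Z; D→Z.
The unique mutual best reply is (B, Z), giving (11, 9).
Player 2's commitment gain: 10 − 9 = 1.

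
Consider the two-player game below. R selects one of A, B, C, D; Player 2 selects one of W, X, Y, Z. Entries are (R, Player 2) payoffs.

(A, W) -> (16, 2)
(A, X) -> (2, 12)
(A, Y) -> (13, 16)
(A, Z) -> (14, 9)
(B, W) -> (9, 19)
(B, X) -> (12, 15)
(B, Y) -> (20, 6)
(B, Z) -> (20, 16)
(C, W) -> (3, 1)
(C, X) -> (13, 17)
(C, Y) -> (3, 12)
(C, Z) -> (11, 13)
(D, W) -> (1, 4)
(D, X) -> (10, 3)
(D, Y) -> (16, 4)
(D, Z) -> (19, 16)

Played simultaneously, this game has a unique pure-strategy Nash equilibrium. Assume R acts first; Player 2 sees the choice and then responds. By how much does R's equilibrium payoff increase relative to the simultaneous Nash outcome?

6

Solve by backward induction (R leads).
- A: BR = Y, leader payoff 13.
- B: BR = W, leader payoff 9.
- C: BR = X, leader payoff 13.
- D: BR = Z, leader payoff 19.
Among 13, 9, 13, 19, the best is 19 at D. Subgame-perfect outcome: (D, Z) with payoffs (19, 16).
Now find the simultaneous Nash equilibrium.
R's best replies: W→A; X→C; Y→B; Z→B.
Player 2's best replies: A→Y; B→W; C→X; D→Z.
The unique mutual best reply is (C, X), giving (13, 17).
R's commitment gain: 19 − 13 = 6.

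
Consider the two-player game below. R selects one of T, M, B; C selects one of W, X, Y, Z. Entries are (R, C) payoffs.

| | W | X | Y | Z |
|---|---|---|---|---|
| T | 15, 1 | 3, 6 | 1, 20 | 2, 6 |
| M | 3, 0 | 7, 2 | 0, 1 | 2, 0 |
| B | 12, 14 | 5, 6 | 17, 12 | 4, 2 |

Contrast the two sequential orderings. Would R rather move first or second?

second

If R leads: C's best replies are T→Y, M→X, B→W; R's induced payoffs 1, 7, 12; outcome (B, W), payoffs (12, 14).
If C leads: R's best replies are W→T, X→M, Y→B, Z→B; C's induced payoffs 1, 2, 12, 2; outcome (B, Y), payoffs (17, 12).
R gets 12 moving first and 17 moving second, so R prefers to move second.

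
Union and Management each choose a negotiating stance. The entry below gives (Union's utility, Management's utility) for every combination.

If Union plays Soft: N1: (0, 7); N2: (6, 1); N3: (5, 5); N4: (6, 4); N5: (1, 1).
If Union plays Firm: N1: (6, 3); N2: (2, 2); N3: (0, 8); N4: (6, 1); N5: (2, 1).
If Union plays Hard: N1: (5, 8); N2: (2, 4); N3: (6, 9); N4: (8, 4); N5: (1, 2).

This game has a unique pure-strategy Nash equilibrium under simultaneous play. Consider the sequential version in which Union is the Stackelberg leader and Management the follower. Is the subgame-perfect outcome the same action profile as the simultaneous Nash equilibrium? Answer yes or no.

yes

Backward induction with Union moving first.
- Soft: BR = N1, leader payoff 0.
- Firm: BR = N3, leader payoff 0.
- Hard: BR = N3, leader payoff 6.
Among 0, 0, 6, the best is 6 at Hard. Subgame-perfect outcome: (Hard, N3) with payoffs (6, 9).
Now find the simultaneous Nash equilibrium.
Union's best replies: N1→Firm; N2→Soft; N3→Hard; N4→Hard; N5→Firm.
Management's best replies: Soft→N1; Firm→N3; Hard→N3.
The unique mutual best reply is (Hard, N3), giving (6, 9).
Sequential outcome (Hard, N3) coincides with the Nash profile (Hard, N3).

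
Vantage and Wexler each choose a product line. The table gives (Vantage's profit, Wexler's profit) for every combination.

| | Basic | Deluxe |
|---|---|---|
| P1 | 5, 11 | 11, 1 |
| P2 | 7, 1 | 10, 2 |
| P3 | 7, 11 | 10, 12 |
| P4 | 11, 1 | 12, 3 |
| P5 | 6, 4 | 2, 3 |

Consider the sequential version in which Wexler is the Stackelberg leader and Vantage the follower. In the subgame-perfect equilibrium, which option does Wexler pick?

Deluxe

Vantage best-responds to each possible Wexler move:
- Basic → Vantage plays P4 (best of 5, 7, 7, 11, 6); Wexler gets 1.
- Deluxe → Vantage plays P4 (best of 11, 10, 10, 12, 2); Wexler gets 3.
Maximizing over 1, 3, Wexler chooses Deluxe. Subgame-perfect outcome: (P4, Deluxe) with payoffs (12, 3).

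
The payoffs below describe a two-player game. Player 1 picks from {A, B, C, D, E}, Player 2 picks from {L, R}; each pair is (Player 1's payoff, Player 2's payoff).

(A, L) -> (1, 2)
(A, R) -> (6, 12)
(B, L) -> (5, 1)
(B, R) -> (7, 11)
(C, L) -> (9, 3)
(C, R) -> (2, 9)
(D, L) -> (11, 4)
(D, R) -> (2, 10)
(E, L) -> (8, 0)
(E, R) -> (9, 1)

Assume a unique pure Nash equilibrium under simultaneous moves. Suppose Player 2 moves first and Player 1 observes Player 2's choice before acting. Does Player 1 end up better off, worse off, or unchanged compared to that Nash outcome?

Backward induction with Player 2 moving first.
- L: Player 1 compares 1, 5, 9, 11, 8 and picks D; Player 2 would get 4.
- R: Player 1 compares 6, 7, 2, 2, 9 and picks E; Player 2 would get 1.
Player 2's induced payoffs are 4, 1, so Player 2 commits to L. Subgame-perfect outcome: (D, L) with payoffs (11, 4).
Now find the simultaneous Nash equilibrium.
Player 1's best replies: L→D; R→E.
Player 2's best replies: A→R; B→R; C→R; D→R; E→R.
Only (E, R) has each player best-responding; Nash payoffs (9, 1).
Player 1 earns 11 sequentially versus 9 at the Nash outcome: better off.

better off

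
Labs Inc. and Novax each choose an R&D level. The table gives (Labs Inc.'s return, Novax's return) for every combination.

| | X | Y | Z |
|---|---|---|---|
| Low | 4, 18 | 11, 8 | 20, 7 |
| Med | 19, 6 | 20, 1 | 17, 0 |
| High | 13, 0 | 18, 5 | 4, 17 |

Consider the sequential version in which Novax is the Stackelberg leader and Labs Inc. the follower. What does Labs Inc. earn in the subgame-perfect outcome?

20

Work backward from Labs Inc.'s decision.
- X: Labs Inc. compares 4, 19, 13 and picks Med; Novax would get 6.
- Y: Labs Inc. compares 11, 20, 18 and picks Med; Novax would get 1.
- Z: Labs Inc. compares 20, 17, 4 and picks Low; Novax would get 7.
Novax's induced payoffs are 6, 1, 7, so Novax commits to Z. Subgame-perfect outcome: (Low, Z) with payoffs (20, 7).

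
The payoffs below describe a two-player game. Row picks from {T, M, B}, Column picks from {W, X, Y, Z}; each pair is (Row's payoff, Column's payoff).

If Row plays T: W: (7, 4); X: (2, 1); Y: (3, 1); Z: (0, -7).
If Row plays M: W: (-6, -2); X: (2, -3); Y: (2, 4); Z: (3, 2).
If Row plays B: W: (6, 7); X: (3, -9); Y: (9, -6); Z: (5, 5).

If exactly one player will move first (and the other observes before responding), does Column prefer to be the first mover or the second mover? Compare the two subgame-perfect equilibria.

first

If Row leads: Column's best replies are T→W, M→Y, B→W; Row's induced payoffs 7, 2, 6; outcome (T, W), payoffs (7, 4).
If Column leads: Row's best replies are W→T, X→B, Y→B, Z→B; Column's induced payoffs 4, -9, -6, 5; outcome (B, Z), payoffs (5, 5).
Column gets 5 moving first and 4 moving second, so Column prefers to move first.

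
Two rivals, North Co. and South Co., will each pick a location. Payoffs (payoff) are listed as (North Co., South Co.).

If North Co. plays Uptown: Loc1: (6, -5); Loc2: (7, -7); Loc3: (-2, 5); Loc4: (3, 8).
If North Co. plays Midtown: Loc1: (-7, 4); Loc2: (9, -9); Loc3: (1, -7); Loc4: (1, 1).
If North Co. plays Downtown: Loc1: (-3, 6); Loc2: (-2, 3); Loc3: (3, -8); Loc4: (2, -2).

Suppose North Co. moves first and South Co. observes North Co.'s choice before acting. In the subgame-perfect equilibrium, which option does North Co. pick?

Uptown

South Co. best-responds to each possible North Co. move:
- Uptown → South Co. plays Loc4 (best of -5, -7, 5, 8); North Co. gets 3.
- Midtown → South Co. plays Loc1 (best of 4, -9, -7, 1); North Co. gets -7.
- Downtown → South Co. plays Loc1 (best of 6, 3, -8, -2); North Co. gets -3.
Maximizing over 3, -7, -3, North Co. chooses Uptown. Subgame-perfect outcome: (Uptown, Loc4) with payoffs (3, 8).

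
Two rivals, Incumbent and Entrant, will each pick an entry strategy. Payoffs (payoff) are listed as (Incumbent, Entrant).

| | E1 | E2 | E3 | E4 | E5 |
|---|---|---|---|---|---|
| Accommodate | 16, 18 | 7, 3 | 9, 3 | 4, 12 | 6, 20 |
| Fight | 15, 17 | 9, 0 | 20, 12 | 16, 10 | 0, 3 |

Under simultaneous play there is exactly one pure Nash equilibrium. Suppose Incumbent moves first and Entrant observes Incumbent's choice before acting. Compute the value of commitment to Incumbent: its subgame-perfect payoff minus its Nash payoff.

9

Backward induction with Incumbent moving first.
- Accommodate: BR = E5, leader payoff 6.
- Fight: BR = E1, leader payoff 15.
Maximizing over 6, 15, Incumbent chooses Fight. Subgame-perfect outcome: (Fight, E1) with payoffs (15, 17).
Under simultaneous play:
Incumbent's best replies: E1→Accommodate; E2→Fight; E3→Fight; E4→Fight; E5→Accommodate.
Entrant's best replies: Accommodate→E5; Fight→E1.
Only (Accommodate, E5) has each player best-responding; Nash payoffs (6, 20).
Incumbent's commitment gain: 15 − 6 = 9.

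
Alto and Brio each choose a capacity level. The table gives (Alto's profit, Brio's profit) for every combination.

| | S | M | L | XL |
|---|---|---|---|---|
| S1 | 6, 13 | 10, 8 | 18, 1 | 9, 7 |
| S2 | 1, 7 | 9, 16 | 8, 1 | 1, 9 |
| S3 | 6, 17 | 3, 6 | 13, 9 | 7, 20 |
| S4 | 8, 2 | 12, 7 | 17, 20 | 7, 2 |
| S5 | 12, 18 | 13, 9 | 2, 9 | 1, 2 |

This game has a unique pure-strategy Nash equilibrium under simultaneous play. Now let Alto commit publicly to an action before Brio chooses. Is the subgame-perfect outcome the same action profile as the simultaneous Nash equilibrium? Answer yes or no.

no

Brio best-responds to each possible Alto move:
- S1 → Brio plays S (best of 13, 8, 1, 7); Alto gets 6.
- S2 → Brio plays M (best of 7, 16, 1, 9); Alto gets 9.
- S3 → Brio plays XL (best of 17, 6, 9, 20); Alto gets 7.
- S4 → Brio plays L (best of 2, 7, 20, 2); Alto gets 17.
- S5 → Brio plays S (best of 18, 9, 9, 2); Alto gets 12.
Alto's induced payoffs are 6, 9, 7, 17, 12, so Alto commits to S4. Subgame-perfect outcome: (S4, L) with payoffs (17, 20).
Now find the simultaneous Nash equilibrium.
Alto's best replies: S→S5; M→S5; L→S1; XL→S1.
Brio's best replies: S1→S; S2→M; S3→XL; S4→L; S5→S.
The unique mutual best reply is (S5, S), giving (12, 18).
Sequential outcome (S4, L) differs from the Nash profile (S5, S).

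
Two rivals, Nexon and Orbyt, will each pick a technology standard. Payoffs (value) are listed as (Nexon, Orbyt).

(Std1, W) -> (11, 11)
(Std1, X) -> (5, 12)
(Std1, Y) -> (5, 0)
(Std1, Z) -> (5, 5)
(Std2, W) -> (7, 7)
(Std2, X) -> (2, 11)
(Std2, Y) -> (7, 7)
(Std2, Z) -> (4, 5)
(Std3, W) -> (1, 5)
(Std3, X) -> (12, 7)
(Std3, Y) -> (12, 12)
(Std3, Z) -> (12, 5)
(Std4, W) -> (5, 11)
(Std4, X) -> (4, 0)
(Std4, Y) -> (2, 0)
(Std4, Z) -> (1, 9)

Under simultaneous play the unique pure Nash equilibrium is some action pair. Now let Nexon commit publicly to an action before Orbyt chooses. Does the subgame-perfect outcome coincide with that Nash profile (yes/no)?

Work backward from Orbyt's decision.
- Std1 → Orbyt plays X (best of 11, 12, 0, 5); Nexon gets 5.
- Std2 → Orbyt plays X (best of 7, 11, 7, 5); Nexon gets 2.
- Std3 → Orbyt plays Y (best of 5, 7, 12, 5); Nexon gets 12.
- Std4 → Orbyt plays W (best of 11, 0, 0, 9); Nexon gets 5.
Nexon's induced payoffs are 5, 2, 12, 5, so Nexon commits to Std3. Subgame-perfect outcome: (Std3, Y) with payoffs (12, 12).
For the simultaneous game, intersect best replies.
Nexon's best replies: W→Std1; X→Std3; Y→Std3; Z→Std3.
Orbyt's best replies: Std1→X; Std2→X; Std3→Y; Std4→W.
The unique mutual best reply is (Std3, Y), giving (12, 12).
Sequential outcome (Std3, Y) coincides with the Nash profile (Std3, Y).

yes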